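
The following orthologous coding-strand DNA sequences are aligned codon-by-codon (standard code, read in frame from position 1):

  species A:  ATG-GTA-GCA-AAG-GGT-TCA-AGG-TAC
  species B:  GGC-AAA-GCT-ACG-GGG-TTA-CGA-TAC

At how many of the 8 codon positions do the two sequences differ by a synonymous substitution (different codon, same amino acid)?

Codon 1: ATG Met / GGC Gly — nonsynonymous.
Codon 2: GTA Val / AAA Lys — nonsynonymous.
Codon 3: GCA Ala / GCT Ala — synonymous.
Codon 4: AAG Lys / ACG Thr — nonsynonymous.
Codon 5: GGT Gly / GGG Gly — synonymous.
Codon 6: TCA Ser / TTA Leu — nonsynonymous.
Codon 7: AGG Arg / CGA Arg — synonymous.
Codon 8: TAC Tyr / TAC Tyr — identical.
Synonymous differences: 3.

3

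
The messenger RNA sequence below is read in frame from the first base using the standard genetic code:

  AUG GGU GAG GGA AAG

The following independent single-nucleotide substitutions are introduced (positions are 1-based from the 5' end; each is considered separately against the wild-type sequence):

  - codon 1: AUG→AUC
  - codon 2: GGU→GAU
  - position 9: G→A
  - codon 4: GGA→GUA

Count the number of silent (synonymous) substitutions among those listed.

Codon 1: AUG (Met) → AUC (Ile) — missense.
Codon 2: GGU (Gly) → GAU (Asp) — missense.
Codon 3: GAG (Glu) → GAA (Glu) — synonymous.
Codon 4: GGA (Gly) → GUA (Val) — missense.
Synonymous: 1 of 4.

1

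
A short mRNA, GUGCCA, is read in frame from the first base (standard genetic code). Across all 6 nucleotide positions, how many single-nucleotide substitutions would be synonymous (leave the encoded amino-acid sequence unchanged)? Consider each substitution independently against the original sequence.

6

Codon 1 (GUG, Val): 3 synonymous substitutions.
Codon 2 (CCA, Pro): 3 synonymous substitutions.
Total: 3 + 3 = 6.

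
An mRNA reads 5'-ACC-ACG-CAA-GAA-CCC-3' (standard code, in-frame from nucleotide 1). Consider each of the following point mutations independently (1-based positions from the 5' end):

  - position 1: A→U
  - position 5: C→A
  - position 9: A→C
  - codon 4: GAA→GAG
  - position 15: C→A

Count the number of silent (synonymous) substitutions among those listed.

Codon 1: ACC (Thr) → UCC (Ser) — missense.
Codon 2: ACG (Thr) → AAG (Lys) — missense.
Codon 3: CAA (Gln) → CAC (His) — missense.
Codon 4: GAA (Glu) → GAG (Glu) — synonymous.
Codon 5: CCC (Pro) → CCA (Pro) — synonymous.
Synonymous: 2 of 5.

2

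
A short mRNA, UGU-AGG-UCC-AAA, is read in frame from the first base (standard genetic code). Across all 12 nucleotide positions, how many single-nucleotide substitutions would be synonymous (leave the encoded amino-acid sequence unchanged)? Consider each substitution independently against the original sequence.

Codon 1 (UGU, Cys): 1 synonymous substitution.
Codon 2 (AGG, Arg): 2 synonymous substitutions.
Codon 3 (UCC, Ser): 3 synonymous substitutions.
Codon 4 (AAA, Lys): 1 synonymous substitution.
Total: 1 + 2 + 3 + 1 = 7.

7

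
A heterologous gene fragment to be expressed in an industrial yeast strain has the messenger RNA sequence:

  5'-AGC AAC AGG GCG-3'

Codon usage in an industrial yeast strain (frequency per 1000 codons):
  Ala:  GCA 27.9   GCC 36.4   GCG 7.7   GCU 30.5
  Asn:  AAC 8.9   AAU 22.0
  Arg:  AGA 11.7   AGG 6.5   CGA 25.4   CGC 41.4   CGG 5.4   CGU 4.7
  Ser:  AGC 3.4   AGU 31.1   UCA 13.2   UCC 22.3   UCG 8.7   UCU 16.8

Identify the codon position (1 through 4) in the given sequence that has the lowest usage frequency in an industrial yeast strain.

1

Codon 1 AGC (Ser): 3.4 per 1000.
Codon 2 AAC (Asn): 8.9 per 1000.
Codon 3 AGG (Arg): 6.5 per 1000.
Codon 4 GCG (Ala): 7.7 per 1000.
Lowest frequency is 3.4 at codon 1.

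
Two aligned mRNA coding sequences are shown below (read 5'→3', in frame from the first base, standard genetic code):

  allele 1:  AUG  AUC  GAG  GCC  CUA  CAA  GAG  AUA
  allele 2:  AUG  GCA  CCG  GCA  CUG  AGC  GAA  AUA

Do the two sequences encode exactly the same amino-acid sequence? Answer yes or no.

Codon 1: AUG Met / AUG Met — identical.
Codon 2: AUC Ile / GCA Ala — nonsynonymous.
Codon 3: GAG Glu / CCG Pro — nonsynonymous.
Codon 4: GCC Ala / GCA Ala — synonymous.
Codon 5: CUA Leu / CUG Leu — synonymous.
Codon 6: CAA Gln / AGC Ser — nonsynonymous.
Codon 7: GAG Glu / GAA Glu — synonymous.
Codon 8: AUA Ile / AUA Ile — identical.
Nonsynonymous differences: 3 → different protein.

no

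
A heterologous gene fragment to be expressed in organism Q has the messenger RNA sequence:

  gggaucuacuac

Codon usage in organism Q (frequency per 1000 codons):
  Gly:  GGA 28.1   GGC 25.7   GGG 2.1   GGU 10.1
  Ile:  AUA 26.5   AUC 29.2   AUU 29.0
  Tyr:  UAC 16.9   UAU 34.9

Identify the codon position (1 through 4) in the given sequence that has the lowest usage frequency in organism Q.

1

Codon 1 GGG (Gly): 2.1 per 1000.
Codon 2 AUC (Ile): 29.2 per 1000.
Codon 3 UAC (Tyr): 16.9 per 1000.
Codon 4 UAC (Tyr): 16.9 per 1000.
Lowest frequency is 2.1 at codon 1.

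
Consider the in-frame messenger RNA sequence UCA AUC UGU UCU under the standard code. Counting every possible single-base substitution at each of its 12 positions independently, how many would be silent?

9

Codon 1 (UCA, Ser): 3 synonymous substitutions.
Codon 2 (AUC, Ile): 2 synonymous substitutions.
Codon 3 (UGU, Cys): 1 synonymous substitution.
Codon 4 (UCU, Ser): 3 synonymous substitutions.
Total: 3 + 2 + 1 + 3 = 9.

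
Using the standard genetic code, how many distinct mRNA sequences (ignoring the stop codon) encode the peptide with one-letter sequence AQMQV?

Ala: 4 codons.
Gln: 2 codons.
Met: 1 codon.
Gln: 2 codons.
Val: 4 codons.
4 × 2 × 1 × 2 × 4 = 64.

64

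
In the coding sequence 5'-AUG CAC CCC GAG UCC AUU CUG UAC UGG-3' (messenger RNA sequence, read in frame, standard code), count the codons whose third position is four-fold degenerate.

3

Codon 1 AUG (Met): third position 1-fold.
Codon 2 CAC (His): third position 2-fold.
Codon 3 CCC (Pro): third position 4-fold.
Codon 4 GAG (Glu): third position 2-fold.
Codon 5 UCC (Ser): third position 4-fold.
Codon 6 AUU (Ile): third position 3-fold.
Codon 7 CUG (Leu): third position 4-fold.
Codon 8 UAC (Tyr): third position 2-fold.
Codon 9 UGG (Trp): third position 1-fold.
Four-fold degenerate third positions: 3.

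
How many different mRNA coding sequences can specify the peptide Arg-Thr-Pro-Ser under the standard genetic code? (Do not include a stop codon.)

Arg: 6 codons.
Thr: 4 codons.
Pro: 4 codons.
Ser: 6 codons.
6 × 4 × 4 × 6 = 576.

576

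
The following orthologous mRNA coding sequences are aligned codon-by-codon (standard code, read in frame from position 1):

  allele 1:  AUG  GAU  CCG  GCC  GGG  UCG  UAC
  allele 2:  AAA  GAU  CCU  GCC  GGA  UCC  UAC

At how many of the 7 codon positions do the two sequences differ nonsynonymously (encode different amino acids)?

1

Codon 1: AUG Met / AAA Lys — nonsynonymous.
Codon 2: GAU Asp / GAU Asp — identical.
Codon 3: CCG Pro / CCU Pro — synonymous.
Codon 4: GCC Ala / GCC Ala — identical.
Codon 5: GGG Gly / GGA Gly — synonymous.
Codon 6: UCG Ser / UCC Ser — synonymous.
Codon 7: UAC Tyr / UAC Tyr — identical.
Nonsynonymous differences: 1.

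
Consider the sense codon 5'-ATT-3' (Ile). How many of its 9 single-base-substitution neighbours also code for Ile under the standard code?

Position 1: none → 0 synonymous.
Position 2: none → 0 synonymous.
Position 3: ATC, ATA → 2 synonymous.
Total: 0 + 0 + 2 = 2.

2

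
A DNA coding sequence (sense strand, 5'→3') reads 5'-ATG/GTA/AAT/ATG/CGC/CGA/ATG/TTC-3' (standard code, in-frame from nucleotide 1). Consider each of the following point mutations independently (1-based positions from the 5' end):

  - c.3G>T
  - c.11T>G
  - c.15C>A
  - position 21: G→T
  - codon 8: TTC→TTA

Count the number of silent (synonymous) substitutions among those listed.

Codon 1: ATG (Met) → ATT (Ile) — missense.
Codon 4: ATG (Met) → AGG (Arg) — missense.
Codon 5: CGC (Arg) → CGA (Arg) — synonymous.
Codon 7: ATG (Met) → ATT (Ile) — missense.
Codon 8: TTC (Phe) → TTA (Leu) — missense.
Synonymous: 1 of 5.

1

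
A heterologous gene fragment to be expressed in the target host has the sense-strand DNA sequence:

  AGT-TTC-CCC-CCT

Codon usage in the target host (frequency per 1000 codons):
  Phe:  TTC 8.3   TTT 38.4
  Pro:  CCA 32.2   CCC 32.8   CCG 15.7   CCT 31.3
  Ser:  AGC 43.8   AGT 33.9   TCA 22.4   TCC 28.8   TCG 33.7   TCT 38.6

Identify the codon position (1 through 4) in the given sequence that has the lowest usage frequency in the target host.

2

Codon 1 AGT (Ser): 33.9 per 1000.
Codon 2 TTC (Phe): 8.3 per 1000.
Codon 3 CCC (Pro): 32.8 per 1000.
Codon 4 CCT (Pro): 31.3 per 1000.
Lowest frequency is 8.3 at codon 2.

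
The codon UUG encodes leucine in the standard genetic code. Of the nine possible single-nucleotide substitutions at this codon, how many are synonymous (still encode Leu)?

2

Position 1: CUG → 1 synonymous.
Position 2: none → 0 synonymous.
Position 3: UUA → 1 synonymous.
Total: 1 + 0 + 1 = 2.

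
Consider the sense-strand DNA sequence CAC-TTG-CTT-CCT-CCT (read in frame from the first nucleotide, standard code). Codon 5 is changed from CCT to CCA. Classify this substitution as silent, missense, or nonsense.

Position 15 falls in codon 5: CCT → Pro.
After the substitution the codon is CCA → Pro.
Both encode Pro, so the change is synonymous.

silent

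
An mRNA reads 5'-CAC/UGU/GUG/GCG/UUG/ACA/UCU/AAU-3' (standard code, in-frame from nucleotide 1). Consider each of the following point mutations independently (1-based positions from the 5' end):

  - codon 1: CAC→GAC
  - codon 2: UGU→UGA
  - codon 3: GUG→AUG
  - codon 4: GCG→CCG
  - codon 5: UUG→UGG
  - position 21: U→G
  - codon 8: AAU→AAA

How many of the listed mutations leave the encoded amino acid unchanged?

1

Codon 1: CAC (His) → GAC (Asp) — missense.
Codon 2: UGU (Cys) → UGA (Stop) — nonsense.
Codon 3: GUG (Val) → AUG (Met) — missense.
Codon 4: GCG (Ala) → CCG (Pro) — missense.
Codon 5: UUG (Leu) → UGG (Trp) — missense.
Codon 7: UCU (Ser) → UCG (Ser) — synonymous.
Codon 8: AAU (Asn) → AAA (Lys) — missense.
Synonymous: 1 of 7.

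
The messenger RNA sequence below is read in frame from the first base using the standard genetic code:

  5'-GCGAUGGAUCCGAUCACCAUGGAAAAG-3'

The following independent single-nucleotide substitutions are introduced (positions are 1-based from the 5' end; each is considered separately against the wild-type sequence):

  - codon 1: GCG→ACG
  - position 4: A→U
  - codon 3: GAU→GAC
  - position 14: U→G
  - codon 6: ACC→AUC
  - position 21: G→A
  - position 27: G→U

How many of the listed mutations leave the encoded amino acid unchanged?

1

Codon 1: GCG (Ala) → ACG (Thr) — missense.
Codon 2: AUG (Met) → UUG (Leu) — missense.
Codon 3: GAU (Asp) → GAC (Asp) — synonymous.
Codon 5: AUC (Ile) → AGC (Ser) — missense.
Codon 6: ACC (Thr) → AUC (Ile) — missense.
Codon 7: AUG (Met) → AUA (Ile) — missense.
Codon 9: AAG (Lys) → AAU (Asn) — missense.
Synonymous: 1 of 7.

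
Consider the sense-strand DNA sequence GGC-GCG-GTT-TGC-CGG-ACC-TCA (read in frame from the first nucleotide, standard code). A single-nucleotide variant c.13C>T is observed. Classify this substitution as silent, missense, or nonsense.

Position 13 falls in codon 5: CGG → Arg.
After the substitution the codon is TGG → Trp.
Arg ≠ Trp, so this is a missense mutation.

missense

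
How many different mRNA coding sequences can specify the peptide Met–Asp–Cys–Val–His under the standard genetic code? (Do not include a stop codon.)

32

Met: 1 codon.
Asp: 2 codons.
Cys: 2 codons.
Val: 4 codons.
His: 2 codons.
1 × 2 × 2 × 4 × 2 = 32.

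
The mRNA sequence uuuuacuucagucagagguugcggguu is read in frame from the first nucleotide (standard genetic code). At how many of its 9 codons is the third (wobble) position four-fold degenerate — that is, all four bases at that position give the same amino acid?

Codon 1 UUU (Phe): third position 2-fold.
Codon 2 UAC (Tyr): third position 2-fold.
Codon 3 UUC (Phe): third position 2-fold.
Codon 4 AGU (Ser): third position 2-fold.
Codon 5 CAG (Gln): third position 2-fold.
Codon 6 AGG (Arg): third position 2-fold.
Codon 7 UUG (Leu): third position 2-fold.
Codon 8 CGG (Arg): third position 4-fold.
Codon 9 GUU (Val): third position 4-fold.
Four-fold degenerate third positions: 2.

2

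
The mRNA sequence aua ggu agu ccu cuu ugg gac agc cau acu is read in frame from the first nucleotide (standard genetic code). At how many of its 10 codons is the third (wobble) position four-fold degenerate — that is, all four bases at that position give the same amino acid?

Codon 1 AUA (Ile): third position 3-fold.
Codon 2 GGU (Gly): third position 4-fold.
Codon 3 AGU (Ser): third position 2-fold.
Codon 4 CCU (Pro): third position 4-fold.
Codon 5 CUU (Leu): third position 4-fold.
Codon 6 UGG (Trp): third position 1-fold.
Codon 7 GAC (Asp): third position 2-fold.
Codon 8 AGC (Ser): third position 2-fold.
Codon 9 CAU (His): third position 2-fold.
Codon 10 ACU (Thr): third position 4-fold.
Four-fold degenerate third positions: 4.

4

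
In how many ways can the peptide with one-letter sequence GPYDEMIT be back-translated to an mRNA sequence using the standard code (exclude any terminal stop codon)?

1536

Gly: 4 codons.
Pro: 4 codons.
Tyr: 2 codons.
Asp: 2 codons.
Glu: 2 codons.
Met: 1 codon.
Ile: 3 codons.
Thr: 4 codons.
4 × 4 × 2 × 2 × 2 × 1 × 3 × 4 = 1536.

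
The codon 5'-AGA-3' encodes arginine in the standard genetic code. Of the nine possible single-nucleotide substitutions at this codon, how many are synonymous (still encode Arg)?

2

Position 1: CGA → 1 synonymous.
Position 2: none → 0 synonymous.
Position 3: AGG → 1 synonymous.
Total: 1 + 0 + 1 = 2.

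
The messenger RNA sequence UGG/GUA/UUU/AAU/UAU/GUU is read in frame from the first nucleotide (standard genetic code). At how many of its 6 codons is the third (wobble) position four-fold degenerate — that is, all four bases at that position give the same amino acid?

Codon 1 UGG (Trp): third position 1-fold.
Codon 2 GUA (Val): third position 4-fold.
Codon 3 UUU (Phe): third position 2-fold.
Codon 4 AAU (Asn): third position 2-fold.
Codon 5 UAU (Tyr): third position 2-fold.
Codon 6 GUU (Val): third position 4-fold.
Four-fold degenerate third positions: 2.

2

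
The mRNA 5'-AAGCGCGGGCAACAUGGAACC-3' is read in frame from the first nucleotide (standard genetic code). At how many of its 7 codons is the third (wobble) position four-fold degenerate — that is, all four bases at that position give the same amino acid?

4

Codon 1 AAG (Lys): third position 2-fold.
Codon 2 CGC (Arg): third position 4-fold.
Codon 3 GGG (Gly): third position 4-fold.
Codon 4 CAA (Gln): third position 2-fold.
Codon 5 CAU (His): third position 2-fold.
Codon 6 GGA (Gly): third position 4-fold.
Codon 7 ACC (Thr): third position 4-fold.
Four-fold degenerate third positions: 4.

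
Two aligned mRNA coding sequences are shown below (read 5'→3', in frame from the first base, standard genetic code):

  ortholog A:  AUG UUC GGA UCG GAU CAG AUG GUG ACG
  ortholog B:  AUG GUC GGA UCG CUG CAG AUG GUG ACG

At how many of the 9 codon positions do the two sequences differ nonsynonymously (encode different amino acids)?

2

Codon 1: AUG Met / AUG Met — identical.
Codon 2: UUC Phe / GUC Val — nonsynonymous.
Codon 3: GGA Gly / GGA Gly — identical.
Codon 4: UCG Ser / UCG Ser — identical.
Codon 5: GAU Asp / CUG Leu — nonsynonymous.
Codon 6: CAG Gln / CAG Gln — identical.
Codon 7: AUG Met / AUG Met — identical.
Codon 8: GUG Val / GUG Val — identical.
Codon 9: ACG Thr / ACG Thr — identical.
Nonsynonymous differences: 2.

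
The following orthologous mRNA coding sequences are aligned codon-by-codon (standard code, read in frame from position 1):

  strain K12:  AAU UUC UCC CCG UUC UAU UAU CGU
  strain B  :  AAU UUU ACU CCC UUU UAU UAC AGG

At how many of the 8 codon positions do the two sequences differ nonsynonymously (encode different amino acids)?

1

Codon 1: AAU Asn / AAU Asn — identical.
Codon 2: UUC Phe / UUU Phe — synonymous.
Codon 3: UCC Ser / ACU Thr — nonsynonymous.
Codon 4: CCG Pro / CCC Pro — synonymous.
Codon 5: UUC Phe / UUU Phe — synonymous.
Codon 6: UAU Tyr / UAU Tyr — identical.
Codon 7: UAU Tyr / UAC Tyr — synonymous.
Codon 8: CGU Arg / AGG Arg — synonymous.
Nonsynonymous differences: 1.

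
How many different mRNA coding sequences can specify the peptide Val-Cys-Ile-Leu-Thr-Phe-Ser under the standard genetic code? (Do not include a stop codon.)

Val: 4 codons.
Cys: 2 codons.
Ile: 3 codons.
Leu: 6 codons.
Thr: 4 codons.
Phe: 2 codons.
Ser: 6 codons.
4 × 2 × 3 × 6 × 4 × 2 × 6 = 6912.

6912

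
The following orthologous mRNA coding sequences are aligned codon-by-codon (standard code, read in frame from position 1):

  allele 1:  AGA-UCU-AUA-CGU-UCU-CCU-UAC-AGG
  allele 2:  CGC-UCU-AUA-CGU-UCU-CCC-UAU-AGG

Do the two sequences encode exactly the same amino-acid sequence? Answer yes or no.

yes

Codon 1: AGA Arg / CGC Arg — synonymous.
Codon 2: UCU Ser / UCU Ser — identical.
Codon 3: AUA Ile / AUA Ile — identical.
Codon 4: CGU Arg / CGU Arg — identical.
Codon 5: UCU Ser / UCU Ser — identical.
Codon 6: CCU Pro / CCC Pro — synonymous.
Codon 7: UAC Tyr / UAU Tyr — synonymous.
Codon 8: AGG Arg / AGG Arg — identical.
Nonsynonymous differences: 0 → same protein.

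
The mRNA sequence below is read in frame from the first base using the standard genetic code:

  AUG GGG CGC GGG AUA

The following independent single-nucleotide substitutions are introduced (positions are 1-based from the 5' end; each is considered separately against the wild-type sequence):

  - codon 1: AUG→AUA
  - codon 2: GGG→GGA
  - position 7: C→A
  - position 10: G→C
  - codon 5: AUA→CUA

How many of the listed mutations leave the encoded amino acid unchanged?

Codon 1: AUG (Met) → AUA (Ile) — missense.
Codon 2: GGG (Gly) → GGA (Gly) — synonymous.
Codon 3: CGC (Arg) → AGC (Ser) — missense.
Codon 4: GGG (Gly) → CGG (Arg) — missense.
Codon 5: AUA (Ile) → CUA (Leu) — missense.
Synonymous: 1 of 5.

1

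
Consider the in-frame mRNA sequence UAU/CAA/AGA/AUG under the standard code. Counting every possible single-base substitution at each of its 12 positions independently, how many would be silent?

Codon 1 (UAU, Tyr): 1 synonymous substitution.
Codon 2 (CAA, Gln): 1 synonymous substitution.
Codon 3 (AGA, Arg): 2 synonymous substitutions.
Codon 4 (AUG, Met): 0 synonymous substitutions.
Total: 1 + 1 + 2 + 0 = 4.

4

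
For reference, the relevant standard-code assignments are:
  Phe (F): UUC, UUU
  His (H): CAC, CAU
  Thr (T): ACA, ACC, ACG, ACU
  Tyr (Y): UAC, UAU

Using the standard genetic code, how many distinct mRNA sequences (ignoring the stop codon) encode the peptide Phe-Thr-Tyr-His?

Phe: 2 codons.
Thr: 4 codons.
Tyr: 2 codons.
His: 2 codons.
2 × 4 × 2 × 2 = 32.

32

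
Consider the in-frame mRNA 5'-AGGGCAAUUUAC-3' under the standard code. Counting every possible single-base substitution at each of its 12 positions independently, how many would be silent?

8

Codon 1 (AGG, Arg): 2 synonymous substitutions.
Codon 2 (GCA, Ala): 3 synonymous substitutions.
Codon 3 (AUU, Ile): 2 synonymous substitutions.
Codon 4 (UAC, Tyr): 1 synonymous substitution.
Total: 2 + 3 + 2 + 1 = 8.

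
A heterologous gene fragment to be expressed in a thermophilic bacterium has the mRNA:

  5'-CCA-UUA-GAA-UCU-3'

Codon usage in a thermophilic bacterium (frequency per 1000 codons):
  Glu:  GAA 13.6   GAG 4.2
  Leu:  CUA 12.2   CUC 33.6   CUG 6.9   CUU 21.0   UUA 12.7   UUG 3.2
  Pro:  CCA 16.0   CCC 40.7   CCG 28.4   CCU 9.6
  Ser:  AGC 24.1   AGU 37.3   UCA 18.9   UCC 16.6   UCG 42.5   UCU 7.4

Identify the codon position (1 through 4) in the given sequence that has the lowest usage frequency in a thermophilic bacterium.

Codon 1 CCA (Pro): 16.0 per 1000.
Codon 2 UUA (Leu): 12.7 per 1000.
Codon 3 GAA (Glu): 13.6 per 1000.
Codon 4 UCU (Ser): 7.4 per 1000.
Lowest frequency is 7.4 at codon 4.

4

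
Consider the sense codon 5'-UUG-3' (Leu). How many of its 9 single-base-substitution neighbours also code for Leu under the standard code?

Position 1: CUG → 1 synonymous.
Position 2: none → 0 synonymous.
Position 3: UUA → 1 synonymous.
Total: 1 + 0 + 1 = 2.

2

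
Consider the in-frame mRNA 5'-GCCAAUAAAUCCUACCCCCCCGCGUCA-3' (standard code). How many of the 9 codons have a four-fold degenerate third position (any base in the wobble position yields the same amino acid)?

6

Codon 1 GCC (Ala): third position 4-fold.
Codon 2 AAU (Asn): third position 2-fold.
Codon 3 AAA (Lys): third position 2-fold.
Codon 4 UCC (Ser): third position 4-fold.
Codon 5 UAC (Tyr): third position 2-fold.
Codon 6 CCC (Pro): third position 4-fold.
Codon 7 CCC (Pro): third position 4-fold.
Codon 8 GCG (Ala): third position 4-fold.
Codon 9 UCA (Ser): third position 4-fold.
Four-fold degenerate third positions: 6.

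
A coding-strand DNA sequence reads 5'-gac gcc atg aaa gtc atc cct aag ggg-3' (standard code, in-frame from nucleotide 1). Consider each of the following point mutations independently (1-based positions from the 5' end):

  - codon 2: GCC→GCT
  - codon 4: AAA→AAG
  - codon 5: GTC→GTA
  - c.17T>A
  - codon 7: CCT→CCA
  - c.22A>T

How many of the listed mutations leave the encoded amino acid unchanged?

4

Codon 2: GCC (Ala) → GCT (Ala) — synonymous.
Codon 4: AAA (Lys) → AAG (Lys) — synonymous.
Codon 5: GTC (Val) → GTA (Val) — synonymous.
Codon 6: ATC (Ile) → AAC (Asn) — missense.
Codon 7: CCT (Pro) → CCA (Pro) — synonymous.
Codon 8: AAG (Lys) → TAG (Stop) — nonsense.
Synonymous: 4 of 6.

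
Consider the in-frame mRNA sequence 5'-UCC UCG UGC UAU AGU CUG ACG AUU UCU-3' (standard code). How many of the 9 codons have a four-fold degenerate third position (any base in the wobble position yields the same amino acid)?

5

Codon 1 UCC (Ser): third position 4-fold.
Codon 2 UCG (Ser): third position 4-fold.
Codon 3 UGC (Cys): third position 2-fold.
Codon 4 UAU (Tyr): third position 2-fold.
Codon 5 AGU (Ser): third position 2-fold.
Codon 6 CUG (Leu): third position 4-fold.
Codon 7 ACG (Thr): third position 4-fold.
Codon 8 AUU (Ile): third position 3-fold.
Codon 9 UCU (Ser): third position 4-fold.
Four-fold degenerate third positions: 5.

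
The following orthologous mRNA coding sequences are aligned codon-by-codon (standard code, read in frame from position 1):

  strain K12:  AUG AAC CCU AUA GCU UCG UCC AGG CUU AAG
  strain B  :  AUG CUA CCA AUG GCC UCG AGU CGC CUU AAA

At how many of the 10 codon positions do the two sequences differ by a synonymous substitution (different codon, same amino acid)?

Codon 1: AUG Met / AUG Met — identical.
Codon 2: AAC Asn / CUA Leu — nonsynonymous.
Codon 3: CCU Pro / CCA Pro — synonymous.
Codon 4: AUA Ile / AUG Met — nonsynonymous.
Codon 5: GCU Ala / GCC Ala — synonymous.
Codon 6: UCG Ser / UCG Ser — identical.
Codon 7: UCC Ser / AGU Ser — synonymous.
Codon 8: AGG Arg / CGC Arg — synonymous.
Codon 9: CUU Leu / CUU Leu — identical.
Codon 10: AAG Lys / AAA Lys — synonymous.
Synonymous differences: 5.

5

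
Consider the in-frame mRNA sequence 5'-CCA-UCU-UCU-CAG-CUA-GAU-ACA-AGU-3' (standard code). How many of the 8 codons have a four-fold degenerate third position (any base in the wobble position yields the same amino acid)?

5

Codon 1 CCA (Pro): third position 4-fold.
Codon 2 UCU (Ser): third position 4-fold.
Codon 3 UCU (Ser): third position 4-fold.
Codon 4 CAG (Gln): third position 2-fold.
Codon 5 CUA (Leu): third position 4-fold.
Codon 6 GAU (Asp): third position 2-fold.
Codon 7 ACA (Thr): third position 4-fold.
Codon 8 AGU (Ser): third position 2-fold.
Four-fold degenerate third positions: 5.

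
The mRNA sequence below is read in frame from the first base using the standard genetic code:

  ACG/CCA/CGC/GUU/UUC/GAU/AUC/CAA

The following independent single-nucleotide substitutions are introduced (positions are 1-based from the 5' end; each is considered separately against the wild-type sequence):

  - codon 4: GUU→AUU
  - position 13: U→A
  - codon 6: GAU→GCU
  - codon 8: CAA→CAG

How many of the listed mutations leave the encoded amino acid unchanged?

1

Codon 4: GUU (Val) → AUU (Ile) — missense.
Codon 5: UUC (Phe) → AUC (Ile) — missense.
Codon 6: GAU (Asp) → GCU (Ala) — missense.
Codon 8: CAA (Gln) → CAG (Gln) — synonymous.
Synonymous: 1 of 4.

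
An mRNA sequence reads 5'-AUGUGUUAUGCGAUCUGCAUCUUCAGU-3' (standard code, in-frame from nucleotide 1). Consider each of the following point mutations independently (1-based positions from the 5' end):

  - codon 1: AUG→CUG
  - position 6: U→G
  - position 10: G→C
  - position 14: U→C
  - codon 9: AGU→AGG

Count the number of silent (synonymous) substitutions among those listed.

Codon 1: AUG (Met) → CUG (Leu) — missense.
Codon 2: UGU (Cys) → UGG (Trp) — missense.
Codon 4: GCG (Ala) → CCG (Pro) — missense.
Codon 5: AUC (Ile) → ACC (Thr) — missense.
Codon 9: AGU (Ser) → AGG (Arg) — missense.
Synonymous: 0 of 5.

0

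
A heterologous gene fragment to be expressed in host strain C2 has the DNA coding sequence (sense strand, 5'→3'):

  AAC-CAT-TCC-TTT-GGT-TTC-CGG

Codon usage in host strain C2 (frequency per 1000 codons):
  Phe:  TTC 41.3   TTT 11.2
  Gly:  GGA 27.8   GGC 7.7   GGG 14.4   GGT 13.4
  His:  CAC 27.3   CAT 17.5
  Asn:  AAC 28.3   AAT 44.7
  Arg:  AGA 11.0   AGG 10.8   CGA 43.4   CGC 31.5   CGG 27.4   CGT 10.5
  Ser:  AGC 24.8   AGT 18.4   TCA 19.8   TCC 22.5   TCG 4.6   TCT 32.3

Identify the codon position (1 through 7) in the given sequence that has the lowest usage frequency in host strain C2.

4

Codon 1 AAC (Asn): 28.3 per 1000.
Codon 2 CAT (His): 17.5 per 1000.
Codon 3 TCC (Ser): 22.5 per 1000.
Codon 4 TTT (Phe): 11.2 per 1000.
Codon 5 GGT (Gly): 13.4 per 1000.
Codon 6 TTC (Phe): 41.3 per 1000.
Codon 7 CGG (Arg): 27.4 per 1000.
Lowest frequency is 11.2 at codon 4.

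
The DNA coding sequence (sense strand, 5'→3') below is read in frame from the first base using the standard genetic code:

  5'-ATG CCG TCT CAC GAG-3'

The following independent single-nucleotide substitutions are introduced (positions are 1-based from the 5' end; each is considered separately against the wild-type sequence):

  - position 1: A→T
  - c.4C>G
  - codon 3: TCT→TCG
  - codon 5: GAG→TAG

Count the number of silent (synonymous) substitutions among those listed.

Codon 1: ATG (Met) → TTG (Leu) — missense.
Codon 2: CCG (Pro) → GCG (Ala) — missense.
Codon 3: TCT (Ser) → TCG (Ser) — synonymous.
Codon 5: GAG (Glu) → TAG (Stop) — nonsense.
Synonymous: 1 of 4.

1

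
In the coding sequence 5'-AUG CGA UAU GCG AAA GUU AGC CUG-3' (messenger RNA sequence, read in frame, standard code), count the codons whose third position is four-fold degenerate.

Codon 1 AUG (Met): third position 1-fold.
Codon 2 CGA (Arg): third position 4-fold.
Codon 3 UAU (Tyr): third position 2-fold.
Codon 4 GCG (Ala): third position 4-fold.
Codon 5 AAA (Lys): third position 2-fold.
Codon 6 GUU (Val): third position 4-fold.
Codon 7 AGC (Ser): third position 2-fold.
Codon 8 CUG (Leu): third position 4-fold.
Four-fold degenerate third positions: 4.

4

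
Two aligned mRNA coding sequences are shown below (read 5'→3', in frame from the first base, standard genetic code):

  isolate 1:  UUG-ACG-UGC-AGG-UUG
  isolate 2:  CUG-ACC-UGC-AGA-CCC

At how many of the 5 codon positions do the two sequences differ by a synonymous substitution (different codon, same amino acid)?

Codon 1: UUG Leu / CUG Leu — synonymous.
Codon 2: ACG Thr / ACC Thr — synonymous.
Codon 3: UGC Cys / UGC Cys — identical.
Codon 4: AGG Arg / AGA Arg — synonymous.
Codon 5: UUG Leu / CCC Pro — nonsynonymous.
Synonymous differences: 3.

3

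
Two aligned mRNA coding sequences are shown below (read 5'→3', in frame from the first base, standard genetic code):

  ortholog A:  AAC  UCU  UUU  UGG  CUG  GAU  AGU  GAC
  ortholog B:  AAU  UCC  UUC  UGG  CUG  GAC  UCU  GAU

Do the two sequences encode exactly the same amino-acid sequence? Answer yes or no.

Codon 1: AAC Asn / AAU Asn — synonymous.
Codon 2: UCU Ser / UCC Ser — synonymous.
Codon 3: UUU Phe / UUC Phe — synonymous.
Codon 4: UGG Trp / UGG Trp — identical.
Codon 5: CUG Leu / CUG Leu — identical.
Codon 6: GAU Asp / GAC Asp — synonymous.
Codon 7: AGU Ser / UCU Ser — synonymous.
Codon 8: GAC Asp / GAU Asp — synonymous.
Nonsynonymous differences: 0 → same protein.

yes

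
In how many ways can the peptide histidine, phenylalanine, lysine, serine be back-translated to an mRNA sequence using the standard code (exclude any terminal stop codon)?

48

His: 2 codons.
Phe: 2 codons.
Lys: 2 codons.
Ser: 6 codons.
2 × 2 × 2 × 6 = 48.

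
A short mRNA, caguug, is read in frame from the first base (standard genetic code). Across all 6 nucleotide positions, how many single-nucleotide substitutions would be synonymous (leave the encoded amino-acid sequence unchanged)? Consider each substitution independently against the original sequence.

Codon 1 (CAG, Gln): 1 synonymous substitution.
Codon 2 (UUG, Leu): 2 synonymous substitutions.
Total: 1 + 2 = 3.

3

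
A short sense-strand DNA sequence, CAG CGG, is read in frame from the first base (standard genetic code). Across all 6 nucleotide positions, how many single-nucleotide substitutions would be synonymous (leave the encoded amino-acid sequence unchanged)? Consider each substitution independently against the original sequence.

Codon 1 (CAG, Gln): 1 synonymous substitution.
Codon 2 (CGG, Arg): 4 synonymous substitutions.
Total: 1 + 4 = 5.

5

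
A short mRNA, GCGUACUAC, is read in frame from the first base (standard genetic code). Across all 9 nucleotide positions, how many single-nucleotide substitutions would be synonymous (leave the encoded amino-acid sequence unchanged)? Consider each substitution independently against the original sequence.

5

Codon 1 (GCG, Ala): 3 synonymous substitutions.
Codon 2 (UAC, Tyr): 1 synonymous substitution.
Codon 3 (UAC, Tyr): 1 synonymous substitution.
Total: 3 + 1 + 1 = 5.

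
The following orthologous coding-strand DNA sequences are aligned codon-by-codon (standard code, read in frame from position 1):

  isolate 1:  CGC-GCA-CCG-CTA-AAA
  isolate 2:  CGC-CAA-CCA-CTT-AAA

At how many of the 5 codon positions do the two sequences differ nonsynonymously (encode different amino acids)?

Codon 1: CGC Arg / CGC Arg — identical.
Codon 2: GCA Ala / CAA Gln — nonsynonymous.
Codon 3: CCG Pro / CCA Pro — synonymous.
Codon 4: CTA Leu / CTT Leu — synonymous.
Codon 5: AAA Lys / AAA Lys — identical.
Nonsynonymous differences: 1.

1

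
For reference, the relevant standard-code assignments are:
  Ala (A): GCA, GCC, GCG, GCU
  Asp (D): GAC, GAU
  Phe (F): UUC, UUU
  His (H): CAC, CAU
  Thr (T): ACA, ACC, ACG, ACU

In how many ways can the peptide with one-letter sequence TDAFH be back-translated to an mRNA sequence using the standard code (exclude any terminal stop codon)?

Thr: 4 codons.
Asp: 2 codons.
Ala: 4 codons.
Phe: 2 codons.
His: 2 codons.
4 × 2 × 4 × 2 × 2 = 128.

128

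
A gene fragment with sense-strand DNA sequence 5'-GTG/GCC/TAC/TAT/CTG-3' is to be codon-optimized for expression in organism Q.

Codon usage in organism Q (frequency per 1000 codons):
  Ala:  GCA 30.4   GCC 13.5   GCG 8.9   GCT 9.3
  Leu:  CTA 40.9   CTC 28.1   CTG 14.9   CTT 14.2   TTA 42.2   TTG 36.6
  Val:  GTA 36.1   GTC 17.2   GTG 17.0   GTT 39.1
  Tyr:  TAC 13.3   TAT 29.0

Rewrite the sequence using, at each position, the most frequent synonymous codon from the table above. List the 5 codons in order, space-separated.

GTT GCA TAT TAT TTA

Codon 1 (Val): best is GTT at 39.1.
Codon 2 (Ala): best is GCA at 30.4.
Codon 3 (Tyr): best is TAT at 29.0.
Codon 4 (Tyr): best is TAT at 29.0.
Codon 5 (Leu): best is TTA at 42.2.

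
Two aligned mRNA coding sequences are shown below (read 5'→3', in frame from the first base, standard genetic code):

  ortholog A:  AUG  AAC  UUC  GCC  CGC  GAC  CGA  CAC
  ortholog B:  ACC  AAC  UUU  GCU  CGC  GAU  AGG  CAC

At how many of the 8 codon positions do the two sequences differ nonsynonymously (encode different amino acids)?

1

Codon 1: AUG Met / ACC Thr — nonsynonymous.
Codon 2: AAC Asn / AAC Asn — identical.
Codon 3: UUC Phe / UUU Phe — synonymous.
Codon 4: GCC Ala / GCU Ala — synonymous.
Codon 5: CGC Arg / CGC Arg — identical.
Codon 6: GAC Asp / GAU Asp — synonymous.
Codon 7: CGA Arg / AGG Arg — synonymous.
Codon 8: CAC His / CAC His — identical.
Nonsynonymous differences: 1.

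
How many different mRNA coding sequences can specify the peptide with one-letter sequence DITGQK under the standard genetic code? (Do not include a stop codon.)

Asp: 2 codons.
Ile: 3 codons.
Thr: 4 codons.
Gly: 4 codons.
Gln: 2 codons.
Lys: 2 codons.
2 × 3 × 4 × 4 × 2 × 2 = 384.

384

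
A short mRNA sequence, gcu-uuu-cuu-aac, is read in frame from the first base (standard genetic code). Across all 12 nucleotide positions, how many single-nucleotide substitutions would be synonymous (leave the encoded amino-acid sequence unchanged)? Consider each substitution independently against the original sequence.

Codon 1 (GCU, Ala): 3 synonymous substitutions.
Codon 2 (UUU, Phe): 1 synonymous substitution.
Codon 3 (CUU, Leu): 3 synonymous substitutions.
Codon 4 (AAC, Asn): 1 synonymous substitution.
Total: 3 + 1 + 3 + 1 = 8.

8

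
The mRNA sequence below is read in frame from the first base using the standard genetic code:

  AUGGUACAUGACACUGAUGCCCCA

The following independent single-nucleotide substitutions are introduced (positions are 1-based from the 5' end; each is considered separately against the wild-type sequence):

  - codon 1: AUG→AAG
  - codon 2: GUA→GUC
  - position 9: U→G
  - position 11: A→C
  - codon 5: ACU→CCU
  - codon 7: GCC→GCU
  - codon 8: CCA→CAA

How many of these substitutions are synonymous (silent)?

Codon 1: AUG (Met) → AAG (Lys) — missense.
Codon 2: GUA (Val) → GUC (Val) — synonymous.
Codon 3: CAU (His) → CAG (Gln) — missense.
Codon 4: GAC (Asp) → GCC (Ala) — missense.
Codon 5: ACU (Thr) → CCU (Pro) — missense.
Codon 7: GCC (Ala) → GCU (Ala) — synonymous.
Codon 8: CCA (Pro) → CAA (Gln) — missense.
Synonymous: 2 of 7.

2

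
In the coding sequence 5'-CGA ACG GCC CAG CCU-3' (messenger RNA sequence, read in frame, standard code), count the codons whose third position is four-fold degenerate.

4

Codon 1 CGA (Arg): third position 4-fold.
Codon 2 ACG (Thr): third position 4-fold.
Codon 3 GCC (Ala): third position 4-fold.
Codon 4 CAG (Gln): third position 2-fold.
Codon 5 CCU (Pro): third position 4-fold.
Four-fold degenerate third positions: 4.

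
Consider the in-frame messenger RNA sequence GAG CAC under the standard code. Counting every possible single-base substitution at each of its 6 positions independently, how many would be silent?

2

Codon 1 (GAG, Glu): 1 synonymous substitution.
Codon 2 (CAC, His): 1 synonymous substitution.
Total: 1 + 1 = 2.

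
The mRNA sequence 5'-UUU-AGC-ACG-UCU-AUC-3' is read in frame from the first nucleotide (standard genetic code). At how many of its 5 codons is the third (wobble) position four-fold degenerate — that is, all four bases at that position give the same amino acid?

Codon 1 UUU (Phe): third position 2-fold.
Codon 2 AGC (Ser): third position 2-fold.
Codon 3 ACG (Thr): third position 4-fold.
Codon 4 UCU (Ser): third position 4-fold.
Codon 5 AUC (Ile): third position 3-fold.
Four-fold degenerate third positions: 2.

2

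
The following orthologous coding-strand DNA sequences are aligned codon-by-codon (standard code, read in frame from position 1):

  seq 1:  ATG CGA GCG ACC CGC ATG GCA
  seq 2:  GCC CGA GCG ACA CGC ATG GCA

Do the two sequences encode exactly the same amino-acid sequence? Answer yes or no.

Codon 1: ATG Met / GCC Ala — nonsynonymous.
Codon 2: CGA Arg / CGA Arg — identical.
Codon 3: GCG Ala / GCG Ala — identical.
Codon 4: ACC Thr / ACA Thr — synonymous.
Codon 5: CGC Arg / CGC Arg — identical.
Codon 6: ATG Met / ATG Met — identical.
Codon 7: GCA Ala / GCA Ala — identical.
Nonsynonymous differences: 1 → different protein.

no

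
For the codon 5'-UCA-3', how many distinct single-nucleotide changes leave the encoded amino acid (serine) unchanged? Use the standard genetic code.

3

Position 1: none → 0 synonymous.
Position 2: none → 0 synonymous.
Position 3: UCU, UCC, UCG → 3 synonymous.
Total: 0 + 0 + 3 = 3.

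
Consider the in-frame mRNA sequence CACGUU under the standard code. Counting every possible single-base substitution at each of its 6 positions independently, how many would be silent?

Codon 1 (CAC, His): 1 synonymous substitution.
Codon 2 (GUU, Val): 3 synonymous substitutions.
Total: 1 + 3 = 4.

4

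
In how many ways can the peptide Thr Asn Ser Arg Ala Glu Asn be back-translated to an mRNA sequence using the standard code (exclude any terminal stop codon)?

Thr: 4 codons.
Asn: 2 codons.
Ser: 6 codons.
Arg: 6 codons.
Ala: 4 codons.
Glu: 2 codons.
Asn: 2 codons.
4 × 2 × 6 × 6 × 4 × 2 × 2 = 4608.

4608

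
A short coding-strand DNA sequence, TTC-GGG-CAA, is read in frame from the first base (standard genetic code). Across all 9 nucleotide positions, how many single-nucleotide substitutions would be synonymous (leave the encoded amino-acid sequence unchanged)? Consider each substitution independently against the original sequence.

Codon 1 (TTC, Phe): 1 synonymous substitution.
Codon 2 (GGG, Gly): 3 synonymous substitutions.
Codon 3 (CAA, Gln): 1 synonymous substitution.
Total: 1 + 3 + 1 = 5.

5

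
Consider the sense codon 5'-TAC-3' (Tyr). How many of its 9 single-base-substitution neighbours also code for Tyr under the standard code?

1

Position 1: none → 0 synonymous.
Position 2: none → 0 synonymous.
Position 3: TAT → 1 synonymous.
Total: 0 + 0 + 1 = 1.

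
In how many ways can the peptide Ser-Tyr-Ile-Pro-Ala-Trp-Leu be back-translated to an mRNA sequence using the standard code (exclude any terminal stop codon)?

Ser: 6 codons.
Tyr: 2 codons.
Ile: 3 codons.
Pro: 4 codons.
Ala: 4 codons.
Trp: 1 codon.
Leu: 6 codons.
6 × 2 × 3 × 4 × 4 × 1 × 6 = 3456.

3456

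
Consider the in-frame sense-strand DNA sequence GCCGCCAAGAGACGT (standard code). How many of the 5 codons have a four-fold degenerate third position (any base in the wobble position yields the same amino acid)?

3

Codon 1 GCC (Ala): third position 4-fold.
Codon 2 GCC (Ala): third position 4-fold.
Codon 3 AAG (Lys): third position 2-fold.
Codon 4 AGA (Arg): third position 2-fold.
Codon 5 CGT (Arg): third position 4-fold.
Four-fold degenerate third positions: 3.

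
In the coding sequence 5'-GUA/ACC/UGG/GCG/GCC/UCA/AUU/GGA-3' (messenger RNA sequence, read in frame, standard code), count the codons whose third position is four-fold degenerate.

6

Codon 1 GUA (Val): third position 4-fold.
Codon 2 ACC (Thr): third position 4-fold.
Codon 3 UGG (Trp): third position 1-fold.
Codon 4 GCG (Ala): third position 4-fold.
Codon 5 GCC (Ala): third position 4-fold.
Codon 6 UCA (Ser): third position 4-fold.
Codon 7 AUU (Ile): third position 3-fold.
Codon 8 GGA (Gly): third position 4-fold.
Four-fold degenerate third positions: 6.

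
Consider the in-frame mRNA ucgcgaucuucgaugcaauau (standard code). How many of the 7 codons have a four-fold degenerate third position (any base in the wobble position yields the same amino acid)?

4

Codon 1 UCG (Ser): third position 4-fold.
Codon 2 CGA (Arg): third position 4-fold.
Codon 3 UCU (Ser): third position 4-fold.
Codon 4 UCG (Ser): third position 4-fold.
Codon 5 AUG (Met): third position 1-fold.
Codon 6 CAA (Gln): third position 2-fold.
Codon 7 UAU (Tyr): third position 2-fold.
Four-fold degenerate third positions: 4.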